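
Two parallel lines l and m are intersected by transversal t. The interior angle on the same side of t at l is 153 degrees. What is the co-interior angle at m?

Co-interior angles sum to 180: 180 - 153 = 27 degrees.

27 degrees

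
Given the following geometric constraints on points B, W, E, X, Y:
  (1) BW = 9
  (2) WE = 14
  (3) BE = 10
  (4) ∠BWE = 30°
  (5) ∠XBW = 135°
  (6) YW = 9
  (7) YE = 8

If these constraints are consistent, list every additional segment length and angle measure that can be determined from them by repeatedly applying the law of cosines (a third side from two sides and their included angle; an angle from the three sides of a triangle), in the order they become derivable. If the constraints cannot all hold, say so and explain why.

These constraints are not satisfiable: (1), (2) and (4) already determine BE: by the law of cosines BE² = 9² + 14² − 2·9·14·cos(30°) = 58.76, so BE ≈ 7.67, which contradicts (3) BE = 10. No planar figure meets all of them, so nothing further can be derived.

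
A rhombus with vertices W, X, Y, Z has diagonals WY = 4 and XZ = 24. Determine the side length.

The diagonals of a rhombus bisect each other at right angles.
Half-diagonals: 4/2 = 2 and 24/2 = 12
side = sqrt(2^2 + 12^2)
side = sqrt(4 + 144)
side = sqrt(148) = 2*sqrt(37)

2*sqrt(37)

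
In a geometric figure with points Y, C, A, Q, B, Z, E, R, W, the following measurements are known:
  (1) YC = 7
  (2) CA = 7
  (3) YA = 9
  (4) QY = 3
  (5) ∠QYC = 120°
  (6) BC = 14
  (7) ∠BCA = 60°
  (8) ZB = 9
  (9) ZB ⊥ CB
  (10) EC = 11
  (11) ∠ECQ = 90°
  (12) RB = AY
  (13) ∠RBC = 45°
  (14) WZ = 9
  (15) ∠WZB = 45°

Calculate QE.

Step 1: By the law of cosines on triangle CYQ: CQ² = 7² + 3² − 2·7·3·cos(120°) = 79, so CQ = √79.
Step 2: By the law of cosines on triangle QCE: QE² = √79² + 11² − 2·√79·11·cos(90°) = 200, so QE = 10·√2.

Therefore, the length of QE = 10·√2.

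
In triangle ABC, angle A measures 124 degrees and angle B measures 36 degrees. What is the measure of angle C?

Let angle C = x. Then 124 + 36 + x = 180.
x = 180 - 160 = 20 degrees.

20 degrees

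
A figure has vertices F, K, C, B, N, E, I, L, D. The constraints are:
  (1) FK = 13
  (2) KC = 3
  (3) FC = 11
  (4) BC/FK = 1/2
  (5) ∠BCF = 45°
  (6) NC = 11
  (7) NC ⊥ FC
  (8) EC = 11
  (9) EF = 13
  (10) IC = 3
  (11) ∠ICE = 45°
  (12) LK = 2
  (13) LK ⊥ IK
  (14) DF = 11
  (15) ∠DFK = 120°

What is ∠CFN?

Step 1: By the law of cosines on triangle FCN: FN² = 11² + 11² − 2·11·11·cos(90°) = 242, so FN = 11·√2.
Step 2: By the inverse law of cosines on triangle CFN: cos(∠CFN) = (11² + (11·√2)² − 11²) / (2·11·11·√2) = 242/342.24 = 0.7071, so ∠CFN = 45°.

Therefore, the measure of angle ∠CFN = 45°.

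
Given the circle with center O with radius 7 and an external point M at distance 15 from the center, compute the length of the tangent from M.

Let T be the point of tangency. Then OT ⊥ MT (radius ⊥ tangent).
In right triangle OTM: OM² = OT² + MT²
15² = 7² + MT²
MT² = 176, MT = 4*sqrt(11)

4*sqrt(11)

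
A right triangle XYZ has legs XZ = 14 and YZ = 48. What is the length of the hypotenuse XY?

By the Pythagorean theorem: XY^2 = XZ^2 + YZ^2
XY^2 = 14^2 + 48^2 = 196 + 2304 = 2500
XY = sqrt(2500) = 50

50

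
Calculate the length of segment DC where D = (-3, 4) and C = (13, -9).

The horizontal distance is |13 - -3| = 16 and the vertical distance is |-9 - 4| = 13.
By the Pythagorean theorem, d = sqrt(16^2 + 13^2) = sqrt(425) = 5*sqrt(17).

5*sqrt(17)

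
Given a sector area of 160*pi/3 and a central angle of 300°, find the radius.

Sector area A = πr² × θ/360, so r² = 360A / (πθ).
r² = 360 × 160*pi/3 / (π × 300)
r² = 64
r = 8

8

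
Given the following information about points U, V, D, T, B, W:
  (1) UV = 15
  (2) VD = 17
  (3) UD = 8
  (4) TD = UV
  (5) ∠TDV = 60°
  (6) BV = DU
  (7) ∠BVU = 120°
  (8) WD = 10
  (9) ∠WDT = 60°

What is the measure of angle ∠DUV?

Step 1: By the inverse law of cosines on triangle DUV: cos(∠DUV) = (8² + 15² − 17²) / (2·8·15) = 0/240 = 0, so ∠DUV = 90°.

Therefore, the measure of angle ∠DUV = 90°.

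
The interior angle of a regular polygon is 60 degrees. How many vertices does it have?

Each interior angle of a regular n-gon is (n - 2) * 180 / n.
Setting this equal to 60:
(n - 2) * 180 / n = 60
Each exterior angle = 180 - 60 = 120 degrees.
Since exterior angles sum to 360: n = 360 / 120 = 3.

3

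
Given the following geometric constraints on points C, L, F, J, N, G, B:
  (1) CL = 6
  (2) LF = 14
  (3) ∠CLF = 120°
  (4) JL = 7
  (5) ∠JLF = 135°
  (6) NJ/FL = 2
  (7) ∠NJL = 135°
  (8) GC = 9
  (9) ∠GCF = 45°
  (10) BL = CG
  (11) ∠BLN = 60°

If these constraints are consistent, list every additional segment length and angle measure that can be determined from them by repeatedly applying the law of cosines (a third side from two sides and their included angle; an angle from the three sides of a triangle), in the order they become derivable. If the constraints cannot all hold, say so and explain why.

The constraints are consistent. Derivable facts, in order:
After 1 step:
- CF = 2·√79
- FJ ≈ 19.59
- LN ≈ 33.32
After 2 steps:
- FG ≈ 13.07
- NB ≈ 29.85
- ∠CFL = 17°
- ∠FCL = 43°
- ∠FJL = 30.36°
- ∠JFL = 14.64°
- ∠JLN = 36.46°
- ∠JNL = 8.54°
After 3 steps:
- ∠BNL = 15.13°
- ∠CFG = 29.15°
- ∠CGF = 105.85°
- ∠LBN = 104.87°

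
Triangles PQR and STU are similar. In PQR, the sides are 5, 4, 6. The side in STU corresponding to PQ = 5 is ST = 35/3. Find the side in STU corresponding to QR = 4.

k = 35/3/5 = 7/3. TU = 7/3 * 4 = 28/3.

28/3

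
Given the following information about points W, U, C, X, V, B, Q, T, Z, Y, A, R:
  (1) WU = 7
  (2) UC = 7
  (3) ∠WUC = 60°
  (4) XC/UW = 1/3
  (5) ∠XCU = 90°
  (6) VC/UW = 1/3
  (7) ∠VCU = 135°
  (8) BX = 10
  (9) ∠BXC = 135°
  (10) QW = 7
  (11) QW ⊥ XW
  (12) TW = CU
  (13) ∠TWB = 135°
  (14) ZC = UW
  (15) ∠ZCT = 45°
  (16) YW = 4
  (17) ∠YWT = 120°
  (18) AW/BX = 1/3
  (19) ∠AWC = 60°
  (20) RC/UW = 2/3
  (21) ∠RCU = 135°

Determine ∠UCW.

Step 1: By the law of cosines on triangle CUW: CW² = 7² + 7² − 2·7·7·cos(60°) = 49, so CW = 7.
Step 2: By the inverse law of cosines on triangle UCW: cos(∠UCW) = (7² + 7² − 7²) / (2·7·7) = 49/98 = 0.5, so ∠UCW = 60°.

Therefore, the measure of angle ∠UCW = 60°.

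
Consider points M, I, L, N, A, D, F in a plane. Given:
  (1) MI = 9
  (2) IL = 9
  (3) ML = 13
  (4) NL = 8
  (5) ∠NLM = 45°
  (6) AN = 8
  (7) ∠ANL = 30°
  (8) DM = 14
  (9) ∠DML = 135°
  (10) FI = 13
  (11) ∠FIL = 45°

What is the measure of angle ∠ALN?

Step 1: By the law of cosines on triangle LNA: LA² = 8² + 8² − 2·8·8·cos(30°) = 17.15, so LA ≈ 4.14.
Step 2: By the inverse law of cosines on triangle ALN: cos(∠ALN) = (4.14² + 8² − 8²) / (2·4.14·8) = 17.15/66.26 = 0.2588, so ∠ALN = 75°.

Therefore, the measure of angle ∠ALN = 75°.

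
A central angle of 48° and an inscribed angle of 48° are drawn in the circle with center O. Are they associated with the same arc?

By the inscribed angle theorem, the inscribed angle for a central angle of 48° should be 48° / 2 = 24°.
The given inscribed angle is 48°, which does not equal 24°.
Therefore, no, they do not correspond to the same arc.

No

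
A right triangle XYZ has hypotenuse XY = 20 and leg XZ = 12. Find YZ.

YZ = sqrt(20^2 - 12^2) = sqrt(256) = 16

16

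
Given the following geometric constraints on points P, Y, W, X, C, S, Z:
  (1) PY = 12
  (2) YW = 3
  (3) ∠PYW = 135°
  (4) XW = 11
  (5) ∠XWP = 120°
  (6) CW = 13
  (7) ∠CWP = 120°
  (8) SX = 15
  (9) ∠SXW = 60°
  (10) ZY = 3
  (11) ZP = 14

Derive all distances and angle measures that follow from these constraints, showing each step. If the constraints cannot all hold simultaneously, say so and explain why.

The constraints are consistent.

Step 1: From PY = 12, YW = 3, and ∠PYW = 135°, by the law of cosines:
  PW² = PY² + YW² - 2·PY·YW·cos(135°) = 144 + 9 + 50.91 = 203.9
  PW ≈ 14.28

Step 2: From WX = 11, XS = 15, and ∠WXS = 60°, by the law of cosines:
  WS² = WX² + XS² - 2·WX·XS·cos(60°) = 121 + 225 - 165 = 181
  WS = √181

Step 3: From PY = 12, PZ = 14, YZ = 3, by the inverse law of cosines:
  cos(∠YPZ) = (PY² + PZ² - YZ²) / (2·PY·PZ)
  ∠YPZ = 9.9°

Step 4: From YP = 12, YZ = 3, PZ = 14, by the inverse law of cosines:
  cos(∠PYZ) = (YP² + YZ² - PZ²) / (2·YP·YZ)
  ∠PYZ = 126.67°

Step 5: From ZP = 14, ZY = 3, PY = 12, by the inverse law of cosines:
  cos(∠PZY) = (ZP² + ZY² - PY²) / (2·ZP·ZY)
  ∠PZY = 43.43°

Step 6: From PW = 14.28, WX = 11, and ∠PWX = 120°, by the law of cosines:
  PX² = PW² + WX² - 2·PW·WX·cos(120°) = 203.9 + 121 + 157.1 = 482
  PX ≈ 21.95

Step 7: From PW = 14.28, WC = 13, and ∠PWC = 120°, by the law of cosines:
  PC² = PW² + WC² - 2·PW·WC·cos(120°) = 203.9 + 169 + 185.6 = 558.5
  PC ≈ 23.63

Step 8: From PW = 14.28, PY = 12, WY = 3, by the inverse law of cosines:
  cos(∠WPY) = (PW² + PY² - WY²) / (2·PW·PY)
  ∠WPY = 8.54°

Step 9: From WP = 14.28, WY = 3, PY = 12, by the inverse law of cosines:
  cos(∠PWY) = (WP² + WY² - PY²) / (2·WP·WY)
  ∠PWY = 36.46°

Step 10: From WS = √181, WX = 11, SX = 15, by the inverse law of cosines:
  cos(∠SWX) = (WS² + WX² - SX²) / (2·WS·WX)
  ∠SWX = 74.92°

Step 11: From SW = √181, SX = 15, WX = 11, by the inverse law of cosines:
  cos(∠WSX) = (SW² + SX² - WX²) / (2·SW·SX)
  ∠WSX = 45.08°

Step 12: From PC = 23.63, PW = 14.28, CW = 13, by the inverse law of cosines:
  cos(∠CPW) = (PC² + PW² - CW²) / (2·PC·PW)
  ∠CPW = 28.45°

Step 13: From PW = 14.28, PX = 21.95, WX = 11, by the inverse law of cosines:
  cos(∠WPX) = (PW² + PX² - WX²) / (2·PW·PX)
  ∠WPX = 25.72°

Step 14: From XP = 21.95, XW = 11, PW = 14.28, by the inverse law of cosines:
  cos(∠PXW) = (XP² + XW² - PW²) / (2·XP·XW)
  ∠PXW = 34.28°

Step 15: From CP = 23.63, CW = 13, PW = 14.28, by the inverse law of cosines:
  cos(∠PCW) = (CP² + CW² - PW²) / (2·CP·CW)
  ∠PCW = 31.55°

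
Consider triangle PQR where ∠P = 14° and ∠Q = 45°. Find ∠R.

By the triangle angle sum property, the three interior angles of any triangle add up to 180°.
We know angle P = 14° and angle Q = 45°, so their sum is 59°.
Therefore angle R = 180° - 59° = 121°.

121 degrees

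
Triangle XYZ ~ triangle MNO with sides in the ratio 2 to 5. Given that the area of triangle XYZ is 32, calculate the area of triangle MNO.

Area ratio = (2/5)^2 = 4/25. Area of MNO = 32 * 25/4 = 200.

200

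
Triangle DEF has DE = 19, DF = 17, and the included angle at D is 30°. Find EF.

Law of cosines: EF^2 = 19^2 + 17^2 - 2(19)(17)cos(30°) = 650 - 323*sqrt(3), so EF = sqrt(650 - 323*sqrt(3)).

sqrt(650 - 323*sqrt(3))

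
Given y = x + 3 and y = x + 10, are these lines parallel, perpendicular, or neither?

Slope of line 1: m1 = 1
Slope of line 2: m2 = 1
m1 = m2, so the lines are parallel.

Parallel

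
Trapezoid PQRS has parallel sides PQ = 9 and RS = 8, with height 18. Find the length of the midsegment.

midsegment = (9 + 8) / 2 = 17 / 2 = 17/2

17/2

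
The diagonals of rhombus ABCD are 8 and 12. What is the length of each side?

In a rhombus, the diagonals bisect each other perpendicularly, creating four congruent right triangles.
Each triangle has legs 4 (half of 8) and 6 (half of 12).
The hypotenuse of each right triangle is a side of the rhombus:
side = sqrt(4^2 + 6^2) = sqrt(52) = 2*sqrt(13)

2*sqrt(13)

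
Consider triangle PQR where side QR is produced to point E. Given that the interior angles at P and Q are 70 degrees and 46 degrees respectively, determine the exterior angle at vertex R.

Exterior angle = 70 + 46 = 116 degrees (exterior angle theorem).

116 degrees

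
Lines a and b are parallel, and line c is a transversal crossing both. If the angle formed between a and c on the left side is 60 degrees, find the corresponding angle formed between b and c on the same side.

When a transversal crosses parallel lines, angles in the same position at each intersection are called corresponding angles.
These are always equal, so the answer is 60 degrees.

60 degrees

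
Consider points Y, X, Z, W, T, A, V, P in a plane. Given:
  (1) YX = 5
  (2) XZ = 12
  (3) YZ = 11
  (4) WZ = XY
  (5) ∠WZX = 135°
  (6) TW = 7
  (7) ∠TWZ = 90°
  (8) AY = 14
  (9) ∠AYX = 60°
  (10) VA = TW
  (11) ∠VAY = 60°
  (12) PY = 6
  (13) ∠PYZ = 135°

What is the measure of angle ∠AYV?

From the given relations: VA = TW = 7.
Step 1: By the law of cosines on triangle YAV: YV² = 14² + 7² − 2·14·7·cos(60°) = 147, so YV = 7·√3.
Step 2: By the inverse law of cosines on triangle AYV: cos(∠AYV) = (14² + (7·√3)² − 7²) / (2·14·7·√3) = 294/339.48 = 0.866, so ∠AYV = 30°.

Therefore, the measure of angle ∠AYV = 30°.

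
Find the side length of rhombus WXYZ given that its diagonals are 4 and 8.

The diagonals of a rhombus bisect each other at right angles.
Half-diagonals: 4/2 = 2 and 8/2 = 4
side = sqrt(2^2 + 4^2)
side = sqrt(4 + 16)
side = sqrt(20) = 2*sqrt(5)

2*sqrt(5)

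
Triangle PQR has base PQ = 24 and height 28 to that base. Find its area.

A triangle's area is half the area of a rectangle with the same base and height.
Area = (1/2) * 24 * 28 = 336.

336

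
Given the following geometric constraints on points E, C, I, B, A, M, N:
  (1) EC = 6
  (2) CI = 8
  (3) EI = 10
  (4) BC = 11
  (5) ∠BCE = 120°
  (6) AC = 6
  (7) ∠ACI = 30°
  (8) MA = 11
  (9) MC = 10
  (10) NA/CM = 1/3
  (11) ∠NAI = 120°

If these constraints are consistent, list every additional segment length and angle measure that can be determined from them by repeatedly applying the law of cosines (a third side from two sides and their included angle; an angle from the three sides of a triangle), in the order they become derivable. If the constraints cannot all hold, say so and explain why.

The constraints are consistent. Derivable facts, in order:
After 1 step:
- EB ≈ 14.93
- IA ≈ 4.11
- ∠ACM = 82.82°
- ∠AMC = 32.76°
- ∠CAM = 64.42°
- ∠CEI = 53.13°
- ∠CIE = 36.87°
- ∠ECI = 90°
After 2 steps:
- IN ≈ 6.45
- ∠AIC = 46.94°
- ∠BEC = 39.64°
- ∠CAI = 103.06°
- ∠CBE = 20.36°
After 3 steps:
- ∠AIN = 26.57°
- ∠ANI = 33.43°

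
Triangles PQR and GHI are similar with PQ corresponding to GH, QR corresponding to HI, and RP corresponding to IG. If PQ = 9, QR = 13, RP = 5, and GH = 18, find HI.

Similar triangles have proportional sides. Setting up the proportion:
GH / PQ = HI / QR
18 / 9 = HI / 13
HI = 13 * 18 / 9 = 26.

26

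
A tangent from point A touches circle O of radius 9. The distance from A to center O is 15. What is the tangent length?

tangent = √(d² - r²) = √(15² - 9²) = √(225 - 81) = √144 = 12

12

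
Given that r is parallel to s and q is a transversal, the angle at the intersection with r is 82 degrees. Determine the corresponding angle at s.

Corresponding angles are equal: 82 degrees.

82 degrees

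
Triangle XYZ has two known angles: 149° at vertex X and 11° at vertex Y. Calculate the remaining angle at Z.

By the triangle angle sum property, the three interior angles of any triangle add up to 180°.
We know angle X = 149° and angle Y = 11°, so their sum is 160°.
Therefore angle Z = 180° - 160° = 20°.

20 degrees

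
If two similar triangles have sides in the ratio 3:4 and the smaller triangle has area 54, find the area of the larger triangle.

The ratio of areas of similar triangles = (side ratio)^2.
Side ratio = 3:4, so area ratio = 9:16.
Area of the larger triangle / Area of the smaller triangle = 16/9
Area of the larger triangle = 54 * 16/9 = 96

96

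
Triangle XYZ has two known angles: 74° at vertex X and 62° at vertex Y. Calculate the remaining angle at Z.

The interior angles sum to 180°: angle Z = 180 - 74 - 62 = 44°.
The triangle is acute (angles 74°, 62°, 44°).

44 degrees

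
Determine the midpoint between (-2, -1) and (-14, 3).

The midpoint is the point halfway along the segment.
Move half the horizontal distance: -2 + (-14 - -2)/2 = -2 + -12/2 = -8
Move half the vertical distance: -1 + (3 - -1)/2 = -1 + 4/2 = 1
Midpoint = (-8, 1)

(-8, 1)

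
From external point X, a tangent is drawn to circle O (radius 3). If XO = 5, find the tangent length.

tangent = √(d² - r²) = √(5² - 3²) = √(25 - 9) = √16 = 4

4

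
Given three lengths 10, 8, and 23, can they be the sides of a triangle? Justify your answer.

Check the triangle inequality: 10 + 8 = 18 ≤ 23.
Since the sum of two sides does not exceed the third, no triangle can be formed.

No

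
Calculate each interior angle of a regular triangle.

Each interior angle of a regular n-gon is (n - 2) * 180 / n.
For n = 3: (3 - 2) * 180 / 3 = 180/3 = 60 degrees.

60 degrees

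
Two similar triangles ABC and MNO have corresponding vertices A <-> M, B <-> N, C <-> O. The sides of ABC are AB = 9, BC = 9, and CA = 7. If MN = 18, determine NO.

Similar triangles have proportional sides. Setting up the proportion:
MN / AB = NO / BC
18 / 9 = NO / 9
NO = 9 * 18 / 9 = 18.

18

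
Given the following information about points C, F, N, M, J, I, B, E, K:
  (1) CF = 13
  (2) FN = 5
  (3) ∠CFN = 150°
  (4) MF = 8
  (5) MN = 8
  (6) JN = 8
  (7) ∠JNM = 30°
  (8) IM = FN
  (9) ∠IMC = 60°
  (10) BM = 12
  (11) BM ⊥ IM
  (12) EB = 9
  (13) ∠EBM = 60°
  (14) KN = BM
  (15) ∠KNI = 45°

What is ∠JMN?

Step 1: By the law of cosines on triangle MNJ: MJ² = 8² + 8² − 2·8·8·cos(30°) = 17.15, so MJ ≈ 4.14.
Step 2: By the inverse law of cosines on triangle JMN: cos(∠JMN) = (4.14² + 8² − 8²) / (2·4.14·8) = 17.15/66.26 = 0.2588, so ∠JMN = 75°.

Therefore, the measure of angle ∠JMN = 75°.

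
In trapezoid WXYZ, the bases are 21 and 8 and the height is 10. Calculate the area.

Area = (21 + 8) * 10 / 2 = 290 / 2 = 145

145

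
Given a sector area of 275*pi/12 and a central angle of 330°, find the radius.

r² = 360 × 275*pi/12 / (π × 330) = 25, so r = 5.

5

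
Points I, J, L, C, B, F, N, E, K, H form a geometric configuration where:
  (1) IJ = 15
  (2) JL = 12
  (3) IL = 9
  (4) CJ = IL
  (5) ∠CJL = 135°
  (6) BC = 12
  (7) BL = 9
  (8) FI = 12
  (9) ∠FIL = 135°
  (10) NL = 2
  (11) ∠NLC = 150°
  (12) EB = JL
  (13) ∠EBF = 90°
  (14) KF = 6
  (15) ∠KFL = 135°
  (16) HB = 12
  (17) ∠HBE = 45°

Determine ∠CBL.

From the given relations: CJ = IL = 9.
Step 1: By the law of cosines on triangle CJL: CL² = 9² + 12² − 2·9·12·cos(135°) = 377.74, so CL ≈ 19.44.
Step 2: By the inverse law of cosines on triangle CBL: cos(∠CBL) = (12² + 9² − 19.44²) / (2·12·9) = -152.74/216 = -0.7071, so ∠CBL = 135°.

Therefore, the measure of angle ∠CBL = 135°.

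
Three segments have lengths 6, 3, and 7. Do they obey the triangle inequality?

Sort the sides: 3, 6, 7.
It suffices to check that the sum of the two smallest exceeds the largest:
3 + 6 = 9 > 7. ✓
Yes, a valid triangle can be formed.

Yes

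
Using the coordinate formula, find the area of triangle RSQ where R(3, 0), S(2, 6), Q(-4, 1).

Shoelace: Area = (1/2)|3(6-1) + 2(1-0) + -4(0-6)| = (1/2)(41) = 41/2

41/2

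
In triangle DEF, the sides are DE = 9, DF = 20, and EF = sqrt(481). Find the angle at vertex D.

By the inverse law of cosines: cos(D) = (DE² + DF² - EF²) / (2 × DE × DF)
cos(D) = (9² + 20² - (sqrt(481))²) / (2 × 9 × 20)
cos(D) = (81 + 400 - (481)) / 360
cos(D) = 0
D = arccos(0) = 90°

90°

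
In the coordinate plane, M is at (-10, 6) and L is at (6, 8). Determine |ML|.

The horizontal distance is |6 - -10| = 16 and the vertical distance is |8 - 6| = 2.
By the Pythagorean theorem, d = sqrt(16^2 + 2^2) = sqrt(260) = 2*sqrt(65).

2*sqrt(65)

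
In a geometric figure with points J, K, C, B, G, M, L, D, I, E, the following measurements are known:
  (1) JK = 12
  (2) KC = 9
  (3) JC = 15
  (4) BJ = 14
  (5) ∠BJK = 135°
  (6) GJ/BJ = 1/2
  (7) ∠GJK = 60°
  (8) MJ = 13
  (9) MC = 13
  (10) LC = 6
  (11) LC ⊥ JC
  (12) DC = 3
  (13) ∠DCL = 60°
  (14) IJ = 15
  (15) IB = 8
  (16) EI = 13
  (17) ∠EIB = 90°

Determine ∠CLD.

Step 1: By the law of cosines on triangle LCD: LD² = 6² + 3² − 2·6·3·cos(60°) = 27, so LD = 3·√3.
Step 2: By the inverse law of cosines on triangle CLD: cos(∠CLD) = (6² + (3·√3)² − 3²) / (2·6·3·√3) = 54/62.35 = 0.866, so ∠CLD = 30°.

Therefore, the measure of angle ∠CLD = 30°.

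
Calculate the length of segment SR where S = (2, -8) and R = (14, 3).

d = sqrt((14 - 2)^2 + (3 - -8)^2)
d = sqrt(12^2 + 11^2)
d = sqrt(144 + 121)
d = sqrt(265)

sqrt(265)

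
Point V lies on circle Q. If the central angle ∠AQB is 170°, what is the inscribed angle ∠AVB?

An inscribed angle intercepts an arc from a point on the circle, while the central angle intercepts the same arc from the center.
The inscribed angle is always half the central angle: 170° / 2 = 85°.

85°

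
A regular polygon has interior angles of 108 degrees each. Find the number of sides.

Exterior angle = 180 - 108 = 72. n = 360 / 72 = 5.

5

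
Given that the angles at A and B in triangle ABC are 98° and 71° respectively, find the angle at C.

The interior angles sum to 180°: angle C = 180 - 98 - 71 = 11°.
The triangle is obtuse (angles 98°, 71°, 11°).

11 degrees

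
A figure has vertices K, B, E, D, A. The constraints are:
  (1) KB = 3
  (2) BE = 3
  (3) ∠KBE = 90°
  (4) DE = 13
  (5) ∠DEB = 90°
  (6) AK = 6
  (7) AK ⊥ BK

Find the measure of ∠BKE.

Step 1: By the law of cosines on triangle KBE: KE² = 3² + 3² − 2·3·3·cos(90°) = 18, so KE = 3·√2.
Step 2: By the inverse law of cosines on triangle BKE: cos(∠BKE) = (3² + (3·√2)² − 3²) / (2·3·3·√2) = 18/25.46 = 0.7071, so ∠BKE = 45°.

Therefore, the measure of angle ∠BKE = 45°.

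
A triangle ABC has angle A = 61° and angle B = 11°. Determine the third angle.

The interior angles sum to 180°: angle C = 180 - 61 - 11 = 108°.
The triangle is obtuse (angles 61°, 11°, 108°).

108 degrees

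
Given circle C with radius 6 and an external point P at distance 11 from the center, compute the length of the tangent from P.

Let T be the point of tangency. Then CT ⊥ PT (radius ⊥ tangent).
In right triangle CTP: CP² = CT² + PT²
11² = 6² + PT²
PT² = 85, PT = sqrt(85)

sqrt(85)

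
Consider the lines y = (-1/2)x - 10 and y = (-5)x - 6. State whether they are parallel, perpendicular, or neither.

Slope of line 1: m1 = -1/2
Slope of line 2: m2 = -5
m1 != m2 and m1*m2 = 5/2 != -1. Neither.

Neither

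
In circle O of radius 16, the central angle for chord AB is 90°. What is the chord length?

Chord = 2(16) sin(45°) = 16*sqrt(2)

16*sqrt(2)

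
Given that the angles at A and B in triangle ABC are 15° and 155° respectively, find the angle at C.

angle C = 180 - 15 - 155 = 10 degrees.

10 degrees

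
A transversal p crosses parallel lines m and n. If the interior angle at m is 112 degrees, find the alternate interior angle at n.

Alternate interior angles lie on opposite sides of the transversal, between the parallel lines.
By the alternate interior angle theorem, they are equal: 112 degrees.

112 degrees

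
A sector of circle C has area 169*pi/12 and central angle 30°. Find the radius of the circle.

Sector area A = πr² × θ/360, so r² = 360A / (πθ).
r² = 360 × 169*pi/12 / (π × 30)
r² = 169
r = 13

13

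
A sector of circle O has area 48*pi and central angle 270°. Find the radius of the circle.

The sector covers 270°/360° = 3/4 of the full circle.
Full circle area = 48*pi / 3/4 = 64*pi.
Since full area = πr², we get r² = 64*pi/π = 64, so r = 8.

8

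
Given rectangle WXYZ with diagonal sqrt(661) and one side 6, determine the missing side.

Using the Pythagorean theorem: d^2 = a^2 + b^2
b^2 = d^2 - a^2
b^2 = 661 - 36
b^2 = 625
b = sqrt(625) = 25

25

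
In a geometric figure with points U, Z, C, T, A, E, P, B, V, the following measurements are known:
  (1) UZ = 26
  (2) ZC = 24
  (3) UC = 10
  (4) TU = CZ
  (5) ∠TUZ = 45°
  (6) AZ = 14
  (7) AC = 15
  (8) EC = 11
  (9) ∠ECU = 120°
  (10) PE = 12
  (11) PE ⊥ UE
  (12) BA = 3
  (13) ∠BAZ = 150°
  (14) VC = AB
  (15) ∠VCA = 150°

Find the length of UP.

Step 1: By the law of cosines on triangle UCE: UE² = 10² + 11² − 2·10·11·cos(120°) = 331, so UE ≈ 18.19.
Step 2: By the law of cosines on triangle UEP: UP² = 18.19² + 12² − 2·18.19·12·cos(90°) = 475, so UP = 5·√19.

Therefore, the length of UP = 5·√19.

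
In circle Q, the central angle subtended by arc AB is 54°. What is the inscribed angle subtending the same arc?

By the inscribed angle theorem, the inscribed angle is half the central angle.
Inscribed angle = 54° / 2 = 27°

27°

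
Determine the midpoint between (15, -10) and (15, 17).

The midpoint is the point halfway along the segment.
Move half the horizontal distance: 15 + (15 - 15)/2 = 15 + 0/2 = 15
Move half the vertical distance: -10 + (17 - -10)/2 = -10 + 27/2 = 7/2
Midpoint = (15, 7/2)

(15, 7/2)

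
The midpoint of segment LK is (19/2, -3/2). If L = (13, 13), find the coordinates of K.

Using the midpoint formula: M = ((x1 + x2)/2, (y1 + y2)/2)
We know M = (19/2, -3/2) and L = (13, 13)
For x: 19/2 = (13 + x2)/2, so x2 = 2*19/2 - 13 = 6
For y: -3/2 = (13 + y2)/2, so y2 = 2*-3/2 - 13 = -16
K = (6, -16)

(6, -16)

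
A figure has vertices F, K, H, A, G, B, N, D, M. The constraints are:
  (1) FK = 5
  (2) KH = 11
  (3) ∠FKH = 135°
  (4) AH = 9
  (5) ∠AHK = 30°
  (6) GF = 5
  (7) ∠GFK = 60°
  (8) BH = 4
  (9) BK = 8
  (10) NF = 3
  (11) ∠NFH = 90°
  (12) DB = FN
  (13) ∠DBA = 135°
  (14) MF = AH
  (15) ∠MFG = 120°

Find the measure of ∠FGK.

Step 1: By the law of cosines on triangle GFK: GK² = 5² + 5² − 2·5·5·cos(60°) = 25, so GK = 5.
Step 2: By the inverse law of cosines on triangle FGK: cos(∠FGK) = (5² + 5² − 5²) / (2·5·5) = 25/50 = 0.5, so ∠FGK = 60°.

Therefore, the measure of angle ∠FGK = 60°.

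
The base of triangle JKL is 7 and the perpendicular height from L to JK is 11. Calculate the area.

Area = (1/2)(7)(11) = 77/2

77/2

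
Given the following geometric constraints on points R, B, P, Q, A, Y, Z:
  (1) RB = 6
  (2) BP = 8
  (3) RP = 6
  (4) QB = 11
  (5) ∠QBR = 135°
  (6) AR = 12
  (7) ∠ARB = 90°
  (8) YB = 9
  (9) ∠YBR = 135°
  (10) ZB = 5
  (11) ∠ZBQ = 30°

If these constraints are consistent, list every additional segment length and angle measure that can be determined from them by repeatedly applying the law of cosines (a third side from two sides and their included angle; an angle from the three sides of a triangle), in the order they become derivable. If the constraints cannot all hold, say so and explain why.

The constraints are consistent. Derivable facts, in order:
After 1 step:
- BA = 6·√5
- QZ ≈ 7.12
- RQ ≈ 15.82
- RY ≈ 13.91
- ∠BPR = 48.19°
- ∠BRP = 83.62°
- ∠PBR = 48.19°
After 2 steps:
- ∠ABR = 63.43°
- ∠BAR = 26.57°
- ∠BQR = 15.55°
- ∠BQZ = 20.55°
- ∠BRQ = 29.45°
- ∠BRY = 27.24°
- ∠BYR = 17.76°
- ∠BZQ = 129.45°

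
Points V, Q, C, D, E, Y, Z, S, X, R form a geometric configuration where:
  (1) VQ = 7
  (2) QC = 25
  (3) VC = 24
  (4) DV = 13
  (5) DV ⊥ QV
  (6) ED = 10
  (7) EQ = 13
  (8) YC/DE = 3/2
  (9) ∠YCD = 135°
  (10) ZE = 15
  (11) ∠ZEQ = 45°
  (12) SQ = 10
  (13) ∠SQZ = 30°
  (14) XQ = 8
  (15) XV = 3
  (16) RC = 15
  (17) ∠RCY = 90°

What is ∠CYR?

From the given relations: YC = 3/2·DE = 3/2·10 = 15.
Step 1: By the law of cosines on triangle YCR: YR² = 15² + 15² − 2·15·15·cos(90°) = 450, so YR = 15·√2.
Step 2: By the inverse law of cosines on triangle CYR: cos(∠CYR) = (15² + (15·√2)² − 15²) / (2·15·15·√2) = 450/636.4 = 0.7071, so ∠CYR = 45°.

Therefore, the measure of angle ∠CYR = 45°.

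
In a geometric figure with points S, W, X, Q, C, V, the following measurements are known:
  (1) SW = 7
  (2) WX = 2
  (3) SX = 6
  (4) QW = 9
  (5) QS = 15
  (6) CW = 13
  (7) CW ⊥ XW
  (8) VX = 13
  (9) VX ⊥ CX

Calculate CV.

Step 1: By the law of cosines on triangle CWX: CX² = 13² + 2² − 2·13·2·cos(90°) = 173, so CX = √173.
Step 2: By the law of cosines on triangle CXV: CV² = √173² + 13² − 2·√173·13·cos(90°) = 342, so CV = 3·√38.

Therefore, the length of CV = 3·√38.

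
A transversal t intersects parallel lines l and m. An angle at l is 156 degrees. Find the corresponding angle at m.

Corresponding angles are equal: 156 degrees.

156 degrees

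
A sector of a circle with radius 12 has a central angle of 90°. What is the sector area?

Sector area = πr² × θ/360
= π × 12² × 1/4
= π × 144 × 1/4
= 36*pi

36*pi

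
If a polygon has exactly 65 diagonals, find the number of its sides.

Using d = n(n - 3)/2, we solve 65 = n(n - 3)/2.
So n(n - 3) = 130.
Testing n = 13: 13 * 10 = 130 = 130. Correct.
The polygon has 13 sides.

13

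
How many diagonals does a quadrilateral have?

Total line segments between 4 vertices = C(4,2) = 6.
Subtract the 4 sides: 6 - 4 = 2 diagonals.

2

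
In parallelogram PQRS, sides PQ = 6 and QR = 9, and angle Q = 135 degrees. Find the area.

The area of a parallelogram equals the product of two adjacent sides times the sine of the included angle.
This is because the height equals 9 * sin(135°) = 9*sqrt(2)/2.
Area = 6 * 9*sqrt(2)/2 = 27*sqrt(2)

27*sqrt(2)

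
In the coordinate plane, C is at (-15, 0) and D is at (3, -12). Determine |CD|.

The horizontal distance is |3 - -15| = 18 and the vertical distance is |-12 - 0| = 12.
By the Pythagorean theorem, d = sqrt(18^2 + 12^2) = sqrt(468) = 6*sqrt(13).

6*sqrt(13)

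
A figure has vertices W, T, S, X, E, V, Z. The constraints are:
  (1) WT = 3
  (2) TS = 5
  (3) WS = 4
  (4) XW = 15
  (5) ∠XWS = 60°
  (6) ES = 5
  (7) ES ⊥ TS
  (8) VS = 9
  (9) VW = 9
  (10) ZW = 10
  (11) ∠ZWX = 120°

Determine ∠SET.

Step 1: By the law of cosines on triangle EST: ET² = 5² + 5² − 2·5·5·cos(90°) = 50, so ET = 5·√2.
Step 2: By the inverse law of cosines on triangle SET: cos(∠SET) = (5² + (5·√2)² − 5²) / (2·5·5·√2) = 50/70.71 = 0.7071, so ∠SET = 45°.

Therefore, the measure of angle ∠SET = 45°.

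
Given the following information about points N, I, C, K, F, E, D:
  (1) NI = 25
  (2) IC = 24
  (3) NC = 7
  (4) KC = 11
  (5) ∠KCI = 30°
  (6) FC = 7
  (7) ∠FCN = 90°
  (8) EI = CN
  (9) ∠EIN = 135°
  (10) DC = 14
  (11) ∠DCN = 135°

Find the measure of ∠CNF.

Step 1: By the law of cosines on triangle NCF: NF² = 7² + 7² − 2·7·7·cos(90°) = 98, so NF = 7·√2.
Step 2: By the inverse law of cosines on triangle CNF: cos(∠CNF) = (7² + (7·√2)² − 7²) / (2·7·7·√2) = 98/138.59 = 0.7071, so ∠CNF = 45°.

Therefore, the measure of angle ∠CNF = 45°.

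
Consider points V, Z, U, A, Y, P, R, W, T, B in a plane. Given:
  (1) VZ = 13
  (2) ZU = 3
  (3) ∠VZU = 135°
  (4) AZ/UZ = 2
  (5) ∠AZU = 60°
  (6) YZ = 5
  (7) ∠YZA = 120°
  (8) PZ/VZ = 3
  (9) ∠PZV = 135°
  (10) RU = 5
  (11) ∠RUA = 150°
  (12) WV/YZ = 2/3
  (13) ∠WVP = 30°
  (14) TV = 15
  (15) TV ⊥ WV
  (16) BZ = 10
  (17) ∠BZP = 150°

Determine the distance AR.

From the given relations: AZ = 2·UZ = 2·3 = 6.
Step 1: By the law of cosines on triangle UZA: UA² = 3² + 6² − 2·3·6·cos(60°) = 27, so UA = 3·√3.
Step 2: By the law of cosines on triangle AUR: AR² = (3·√3)² + 5² − 2·3·√3·5·cos(150°) = 97, so AR = √97.

Therefore, the length of AR = √97.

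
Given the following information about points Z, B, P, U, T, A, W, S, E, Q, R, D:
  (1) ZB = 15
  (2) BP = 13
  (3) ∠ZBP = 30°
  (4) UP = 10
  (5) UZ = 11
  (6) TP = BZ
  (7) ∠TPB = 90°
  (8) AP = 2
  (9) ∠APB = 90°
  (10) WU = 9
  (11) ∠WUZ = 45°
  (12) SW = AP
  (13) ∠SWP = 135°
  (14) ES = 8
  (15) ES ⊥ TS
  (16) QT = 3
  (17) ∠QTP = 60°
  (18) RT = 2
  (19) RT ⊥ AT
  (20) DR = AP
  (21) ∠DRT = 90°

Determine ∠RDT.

From the given relations: DR = AP = 2.
Step 1: By the law of cosines on triangle DRT: DT² = 2² + 2² − 2·2·2·cos(90°) = 8, so DT = 2·√2.
Step 2: By the inverse law of cosines on triangle RDT: cos(∠RDT) = (2² + (2·√2)² − 2²) / (2·2·2·√2) = 8/11.31 = 0.7071, so ∠RDT = 45°.

Therefore, the measure of angle ∠RDT = 45°.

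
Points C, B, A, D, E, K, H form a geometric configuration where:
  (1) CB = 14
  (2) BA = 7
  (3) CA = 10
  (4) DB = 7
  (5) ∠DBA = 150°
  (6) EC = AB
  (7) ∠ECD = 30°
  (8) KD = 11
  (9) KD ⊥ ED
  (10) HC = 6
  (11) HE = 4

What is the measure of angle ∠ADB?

Step 1: By the law of cosines on triangle DBA: DA² = 7² + 7² − 2·7·7·cos(150°) = 182.87, so DA ≈ 13.52.
Step 2: By the inverse law of cosines on triangle ADB: cos(∠ADB) = (13.52² + 7² − 7²) / (2·13.52·7) = 182.87/189.32 = 0.9659, so ∠ADB = 15°.

Therefore, the measure of angle ∠ADB = 15°.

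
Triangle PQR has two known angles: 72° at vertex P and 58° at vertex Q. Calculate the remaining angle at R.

The interior angles sum to 180°: angle R = 180 - 72 - 58 = 50°.
The triangle is acute (angles 72°, 58°, 50°).

50 degrees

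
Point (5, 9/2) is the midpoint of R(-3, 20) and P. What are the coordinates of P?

Using the midpoint formula: M = ((x1 + x2)/2, (y1 + y2)/2)
We know M = (5, 9/2) and R = (-3, 20)
For x: 5 = (-3 + x2)/2, so x2 = 2*5 - -3 = 13
For y: 9/2 = (20 + y2)/2, so y2 = 2*9/2 - 20 = -11
P = (13, -11)

(13, -11)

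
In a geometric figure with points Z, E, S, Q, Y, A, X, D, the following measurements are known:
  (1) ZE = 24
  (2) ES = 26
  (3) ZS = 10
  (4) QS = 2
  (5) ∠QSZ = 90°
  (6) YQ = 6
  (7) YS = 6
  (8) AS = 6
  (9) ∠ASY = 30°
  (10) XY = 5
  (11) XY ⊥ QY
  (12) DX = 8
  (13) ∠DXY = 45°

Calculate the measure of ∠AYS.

Step 1: By the law of cosines on triangle YSA: YA² = 6² + 6² − 2·6·6·cos(30°) = 9.65, so YA ≈ 3.11.
Step 2: By the inverse law of cosines on triangle AYS: cos(∠AYS) = (3.11² + 6² − 6²) / (2·3.11·6) = 9.65/37.27 = 0.2588, so ∠AYS = 75°.

Therefore, the measure of angle ∠AYS = 75°.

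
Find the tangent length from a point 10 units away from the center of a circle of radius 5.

Let T be the point of tangency. Then OT ⊥ XT (radius ⊥ tangent).
In right triangle OTX: OX² = OT² + XT²
10² = 5² + XT²
XT² = 75, XT = 5*sqrt(3)

5*sqrt(3)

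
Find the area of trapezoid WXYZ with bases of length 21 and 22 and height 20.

A trapezoid's area equals the midsegment times the height.
The midsegment is (21 + 22) / 2 = 43/2.
Area = 43/2 * 20 = 430.

430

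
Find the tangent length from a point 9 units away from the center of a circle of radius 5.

The tangent, radius, and line from the external point to the center form a right triangle.
The right angle is where the tangent meets the radius.
By the Pythagorean theorem: tangent² + 5² = 9²
tangent² = 81 - 25 = 56
tangent = 2*sqrt(14)

2*sqrt(14)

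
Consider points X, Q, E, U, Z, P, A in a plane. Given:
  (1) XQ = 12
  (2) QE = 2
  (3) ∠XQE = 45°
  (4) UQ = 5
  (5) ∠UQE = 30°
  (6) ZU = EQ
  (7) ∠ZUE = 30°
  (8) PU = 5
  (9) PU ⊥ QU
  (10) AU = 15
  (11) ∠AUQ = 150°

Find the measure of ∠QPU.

Step 1: By the law of cosines on triangle PUQ: PQ² = 5² + 5² − 2·5·5·cos(90°) = 50, so PQ = 5·√2.
Step 2: By the inverse law of cosines on triangle QPU: cos(∠QPU) = ((5·√2)² + 5² − 5²) / (2·5·√2·5) = 50/70.71 = 0.7071, so ∠QPU = 45°.

Therefore, the measure of angle ∠QPU = 45°.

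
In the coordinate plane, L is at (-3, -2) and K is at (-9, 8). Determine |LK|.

The horizontal distance is |-9 - -3| = 6 and the vertical distance is |8 - -2| = 10.
By the Pythagorean theorem, d = sqrt(6^2 + 10^2) = sqrt(136) = 2*sqrt(34).

2*sqrt(34)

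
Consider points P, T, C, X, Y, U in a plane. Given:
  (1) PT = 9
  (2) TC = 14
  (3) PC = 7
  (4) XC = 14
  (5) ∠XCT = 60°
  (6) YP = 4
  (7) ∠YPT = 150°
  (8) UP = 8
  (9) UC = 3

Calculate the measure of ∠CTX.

Step 1: By the law of cosines on triangle TCX: TX² = 14² + 14² − 2·14·14·cos(60°) = 196, so TX = 14.
Step 2: By the inverse law of cosines on triangle CTX: cos(∠CTX) = (14² + 14² − 14²) / (2·14·14) = 196/392 = 0.5, so ∠CTX = 60°.

Therefore, the measure of angle ∠CTX = 60°.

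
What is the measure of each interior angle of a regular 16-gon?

Each interior angle of a regular n-gon is (n - 2) * 180 / n.
For n = 16: (16 - 2) * 180 / 16 = 2520/16 = 315/2 degrees.

315/2 degrees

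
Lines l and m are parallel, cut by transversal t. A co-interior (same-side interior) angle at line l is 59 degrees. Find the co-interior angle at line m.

Co-interior (same-side interior) angles are between the parallel lines on the same side of the transversal.
Unlike corresponding or alternate interior angles, they are supplementary rather than equal.
So the angle = 180 - 59 = 121 degrees.

121 degrees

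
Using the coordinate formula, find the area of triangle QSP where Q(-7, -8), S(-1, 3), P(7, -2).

Shoelace: Area = (1/2)|-7(3--2) + -1(-2--8) + 7(-8-3)| = (1/2)(118) = 59

59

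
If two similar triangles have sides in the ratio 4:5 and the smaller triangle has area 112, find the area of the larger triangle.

The ratio of areas of similar triangles = (side ratio)^2.
Side ratio = 4:5, so area ratio = 16:25.
Area of the larger triangle / Area of the smaller triangle = 25/16
Area of the larger triangle = 112 * 25/16 = 175

175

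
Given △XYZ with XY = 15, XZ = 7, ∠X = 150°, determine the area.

Area = (1/2)(15)(7) sin(150°) = (1/2)(15)(7)(1/2) = 105/4

105/4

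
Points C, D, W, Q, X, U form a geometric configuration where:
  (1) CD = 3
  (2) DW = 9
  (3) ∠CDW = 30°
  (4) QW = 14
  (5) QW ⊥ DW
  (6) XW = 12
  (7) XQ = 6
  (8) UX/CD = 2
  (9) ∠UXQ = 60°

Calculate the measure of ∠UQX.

From the given relations: UX = 2·CD = 2·3 = 6.
Step 1: By the law of cosines on triangle QXU: QU² = 6² + 6² − 2·6·6·cos(60°) = 36, so QU = 6.
Step 2: By the inverse law of cosines on triangle UQX: cos(∠UQX) = (6² + 6² − 6²) / (2·6·6) = 36/72 = 0.5, so ∠UQX = 60°.

Therefore, the measure of angle ∠UQX = 60°.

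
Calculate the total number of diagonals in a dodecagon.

The number of diagonals in an n-gon is n(n - 3)/2.
For n = 12: 12(12 - 3)/2 = 12 × 9 / 2 = 54.

54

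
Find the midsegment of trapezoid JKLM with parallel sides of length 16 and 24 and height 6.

The midsegment of a trapezoid = (base1 + base2) / 2
midsegment = (16 + 24) / 2
midsegment = 40 / 2
midsegment = 20

20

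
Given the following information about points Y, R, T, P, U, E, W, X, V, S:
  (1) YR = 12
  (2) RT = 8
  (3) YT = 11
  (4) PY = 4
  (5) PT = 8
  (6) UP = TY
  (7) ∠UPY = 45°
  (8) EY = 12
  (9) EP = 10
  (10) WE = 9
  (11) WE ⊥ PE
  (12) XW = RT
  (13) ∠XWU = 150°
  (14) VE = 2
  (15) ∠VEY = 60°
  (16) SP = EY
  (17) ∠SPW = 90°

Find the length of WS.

From the given relations: SP = EY = 12.
Step 1: By the law of cosines on triangle PEW: PW² = 10² + 9² − 2·10·9·cos(90°) = 181, so PW = √181.
Step 2: By the law of cosines on triangle WPS: WS² = √181² + 12² − 2·√181·12·cos(90°) = 325, so WS = 5·√13.

Therefore, the length of WS = 5·√13.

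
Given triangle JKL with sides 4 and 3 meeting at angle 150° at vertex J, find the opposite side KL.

By the law of cosines: KL^2 = JK^2 + JL^2 - 2*JK*JL*cos(J)
KL^2 = 4^2 + 3^2 - 2*4*3*cos(150°)
KL^2 = 16 + 9 - 24*(-sqrt(3)/2)
KL^2 = 12*sqrt(3) + 25
KL = sqrt(12*sqrt(3) + 25)

sqrt(12*sqrt(3) + 25)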